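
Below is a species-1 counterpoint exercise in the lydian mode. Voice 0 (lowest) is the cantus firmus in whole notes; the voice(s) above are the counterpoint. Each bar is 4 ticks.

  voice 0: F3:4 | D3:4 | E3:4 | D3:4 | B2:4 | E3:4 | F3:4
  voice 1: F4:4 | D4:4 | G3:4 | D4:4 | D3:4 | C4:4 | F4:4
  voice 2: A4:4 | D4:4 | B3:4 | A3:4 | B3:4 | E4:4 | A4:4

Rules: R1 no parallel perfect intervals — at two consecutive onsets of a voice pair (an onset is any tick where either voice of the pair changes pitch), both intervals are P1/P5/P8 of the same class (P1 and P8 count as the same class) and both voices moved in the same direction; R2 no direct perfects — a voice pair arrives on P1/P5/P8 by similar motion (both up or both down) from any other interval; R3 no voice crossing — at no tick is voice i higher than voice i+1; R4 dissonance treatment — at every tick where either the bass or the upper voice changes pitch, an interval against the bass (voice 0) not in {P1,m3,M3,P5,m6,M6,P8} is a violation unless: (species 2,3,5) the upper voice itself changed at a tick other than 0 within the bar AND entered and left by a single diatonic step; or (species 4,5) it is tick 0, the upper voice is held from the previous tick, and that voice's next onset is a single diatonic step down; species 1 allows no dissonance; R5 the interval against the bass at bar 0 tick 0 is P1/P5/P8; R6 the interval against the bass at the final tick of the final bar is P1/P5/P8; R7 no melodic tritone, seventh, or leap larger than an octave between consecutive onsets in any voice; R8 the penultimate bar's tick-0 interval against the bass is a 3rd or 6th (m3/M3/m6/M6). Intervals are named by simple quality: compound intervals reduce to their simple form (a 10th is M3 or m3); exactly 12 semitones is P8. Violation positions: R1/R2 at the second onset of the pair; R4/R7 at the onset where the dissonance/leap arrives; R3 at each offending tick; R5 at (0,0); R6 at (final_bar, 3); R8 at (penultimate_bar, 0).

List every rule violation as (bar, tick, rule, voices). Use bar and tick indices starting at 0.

bar 0: v0=F3 v1=F4 v2=A4 downbeat M3
bar 1: v0=D3 v1=D4 v2=D4 downbeat P8
bar 2: v0=E3 v1=G3 v2=B3 downbeat P5
bar 3: v0=D3 v1=D4 v2=A3 downbeat P5
bar 4: v0=B2 v1=D3 v2=B3 downbeat P8
bar 5: v0=E3 v1=C4 v2=E4 downbeat P8
bar 6: v0=F3 v1=F4 v2=A4 downbeat M3
  -> R5 @ bar 0 tick 0 v(0, 2): opens on M3
  -> R1 @ bar 1 tick 0 v(0, 1): F3/F4 P8 -> D3/D4 P8 similar
  -> R2 @ bar 1 tick 0 v(0, 2): F3/A4 M3 -> D3/D4 P8 similar
  -> R2 @ bar 1 tick 0 v(1, 2): F4/A4 M3 -> D4/D4 P1 similar
  -> R1 @ bar 3 tick 0 v(0, 2): E3/B3 P5 -> D3/A3 P5 similar
  -> R3 @ bar 3 tick 0 v(1, 2): D4 above A3
  -> R3 @ bar 3 tick 1 v(1, 2): D4 above A3
  -> R3 @ bar 3 tick 2 v(1, 2): D4 above A3
  -> R3 @ bar 3 tick 3 v(1, 2): D4 above A3
  -> R1 @ bar 5 tick 0 v(0, 2): B2/B3 P8 -> E3/E4 P8 similar
  -> R7 @ bar 5 tick 0 v(1,): D3->C4 leap 10st
  -> R8 @ bar 5 tick 0 v(0, 2): penult P8 not 3rd/6th
  -> R2 @ bar 6 tick 0 v(0, 1): E3/C4 m6 -> F3/F4 P8 similar
  -> R6 @ bar 6 tick 3 v(0, 2): closes on M3

(0, 0, R5, (0, 2))
(1, 0, R1, (0, 1))
(1, 0, R2, (0, 2))
(1, 0, R2, (1, 2))
(3, 0, R1, (0, 2))
(3, 0, R3, (1, 2))
(3, 1, R3, (1, 2))
(3, 2, R3, (1, 2))
(3, 3, R3, (1, 2))
(5, 0, R1, (0, 2))
(5, 0, R7, (1,))
(5, 0, R8, (0, 2))
(6, 0, R2, (0, 1))
(6, 3, R6, (0, 2))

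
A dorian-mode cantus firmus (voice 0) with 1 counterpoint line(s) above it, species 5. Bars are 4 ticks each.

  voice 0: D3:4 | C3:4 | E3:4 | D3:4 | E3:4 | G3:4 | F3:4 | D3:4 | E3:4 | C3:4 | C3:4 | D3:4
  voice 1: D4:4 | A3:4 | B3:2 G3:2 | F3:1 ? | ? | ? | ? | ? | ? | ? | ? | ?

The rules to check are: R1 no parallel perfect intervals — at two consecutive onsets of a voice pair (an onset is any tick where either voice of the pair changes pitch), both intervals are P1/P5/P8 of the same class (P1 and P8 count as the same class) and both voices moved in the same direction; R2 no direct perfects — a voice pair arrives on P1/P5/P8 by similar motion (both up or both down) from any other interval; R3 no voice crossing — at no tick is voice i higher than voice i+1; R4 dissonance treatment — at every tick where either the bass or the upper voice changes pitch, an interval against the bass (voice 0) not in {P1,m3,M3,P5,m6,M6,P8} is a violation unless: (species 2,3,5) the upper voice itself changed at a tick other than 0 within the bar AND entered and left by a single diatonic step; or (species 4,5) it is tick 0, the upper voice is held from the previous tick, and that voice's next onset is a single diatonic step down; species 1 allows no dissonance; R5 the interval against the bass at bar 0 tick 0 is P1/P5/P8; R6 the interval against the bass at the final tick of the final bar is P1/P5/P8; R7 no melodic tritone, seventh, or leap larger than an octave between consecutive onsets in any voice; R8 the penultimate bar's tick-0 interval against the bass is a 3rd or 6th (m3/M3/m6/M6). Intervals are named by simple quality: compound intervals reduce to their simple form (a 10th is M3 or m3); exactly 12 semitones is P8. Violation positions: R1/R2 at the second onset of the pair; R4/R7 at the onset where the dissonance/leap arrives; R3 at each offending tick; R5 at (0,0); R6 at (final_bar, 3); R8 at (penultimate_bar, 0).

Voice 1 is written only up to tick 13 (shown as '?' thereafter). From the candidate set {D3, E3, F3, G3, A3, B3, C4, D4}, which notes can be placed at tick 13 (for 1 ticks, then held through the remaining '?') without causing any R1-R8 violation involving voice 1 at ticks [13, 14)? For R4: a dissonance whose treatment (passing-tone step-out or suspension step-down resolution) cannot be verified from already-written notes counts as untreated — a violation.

D3: legal
E3: violates R4
F3: legal
G3: violates R4
A3: legal
B3: violates R7
C4: violates R4
D4: legal

{A3, D3, D4, F3}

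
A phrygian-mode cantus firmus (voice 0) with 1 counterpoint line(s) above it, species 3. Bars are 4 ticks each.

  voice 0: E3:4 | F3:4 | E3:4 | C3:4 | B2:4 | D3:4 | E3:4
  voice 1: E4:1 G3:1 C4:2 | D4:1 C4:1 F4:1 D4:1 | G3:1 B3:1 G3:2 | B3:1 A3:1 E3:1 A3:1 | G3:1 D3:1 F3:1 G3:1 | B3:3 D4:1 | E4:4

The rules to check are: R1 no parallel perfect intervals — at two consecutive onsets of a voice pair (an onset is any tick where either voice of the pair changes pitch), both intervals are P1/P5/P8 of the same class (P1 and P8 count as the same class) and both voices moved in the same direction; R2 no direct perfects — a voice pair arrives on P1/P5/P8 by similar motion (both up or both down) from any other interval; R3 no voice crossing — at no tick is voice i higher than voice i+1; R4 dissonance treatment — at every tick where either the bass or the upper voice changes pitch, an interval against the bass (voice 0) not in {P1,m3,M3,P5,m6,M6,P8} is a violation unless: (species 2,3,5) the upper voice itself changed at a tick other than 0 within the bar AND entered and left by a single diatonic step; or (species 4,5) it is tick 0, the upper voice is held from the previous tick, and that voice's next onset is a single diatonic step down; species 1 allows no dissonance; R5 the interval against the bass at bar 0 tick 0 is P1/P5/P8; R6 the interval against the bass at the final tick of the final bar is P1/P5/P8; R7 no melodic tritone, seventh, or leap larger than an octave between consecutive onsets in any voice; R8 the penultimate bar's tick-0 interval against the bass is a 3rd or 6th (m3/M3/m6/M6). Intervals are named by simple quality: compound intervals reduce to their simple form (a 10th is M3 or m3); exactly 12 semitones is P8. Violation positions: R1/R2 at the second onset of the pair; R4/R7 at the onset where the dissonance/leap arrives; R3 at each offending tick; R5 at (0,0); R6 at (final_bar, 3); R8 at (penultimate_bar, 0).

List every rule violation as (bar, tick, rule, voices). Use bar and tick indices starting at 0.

bar 0: v0=E3 v1=E4 downbeat P8
bar 1: v0=F3 v1=D4 downbeat M6
bar 2: v0=E3 v1=G3 downbeat m3
bar 3: v0=C3 v1=B3 downbeat M7
bar 4: v0=B2 v1=G3 downbeat m6
bar 5: v0=D3 v1=B3 downbeat M6
bar 6: v0=E3 v1=E4 downbeat P8
  -> R4 @ bar 3 tick 0 v(0, 1): C3/B3 M7 untreated
  -> R4 @ bar 4 tick 2 v(0, 1): B2/F3 TT untreated
  -> R1 @ bar 6 tick 0 v(0, 1): D3/D4 P8 -> E3/E4 P8 similar

(3, 0, R4, (0, 1))
(4, 2, R4, (0, 1))
(6, 0, R1, (0, 1))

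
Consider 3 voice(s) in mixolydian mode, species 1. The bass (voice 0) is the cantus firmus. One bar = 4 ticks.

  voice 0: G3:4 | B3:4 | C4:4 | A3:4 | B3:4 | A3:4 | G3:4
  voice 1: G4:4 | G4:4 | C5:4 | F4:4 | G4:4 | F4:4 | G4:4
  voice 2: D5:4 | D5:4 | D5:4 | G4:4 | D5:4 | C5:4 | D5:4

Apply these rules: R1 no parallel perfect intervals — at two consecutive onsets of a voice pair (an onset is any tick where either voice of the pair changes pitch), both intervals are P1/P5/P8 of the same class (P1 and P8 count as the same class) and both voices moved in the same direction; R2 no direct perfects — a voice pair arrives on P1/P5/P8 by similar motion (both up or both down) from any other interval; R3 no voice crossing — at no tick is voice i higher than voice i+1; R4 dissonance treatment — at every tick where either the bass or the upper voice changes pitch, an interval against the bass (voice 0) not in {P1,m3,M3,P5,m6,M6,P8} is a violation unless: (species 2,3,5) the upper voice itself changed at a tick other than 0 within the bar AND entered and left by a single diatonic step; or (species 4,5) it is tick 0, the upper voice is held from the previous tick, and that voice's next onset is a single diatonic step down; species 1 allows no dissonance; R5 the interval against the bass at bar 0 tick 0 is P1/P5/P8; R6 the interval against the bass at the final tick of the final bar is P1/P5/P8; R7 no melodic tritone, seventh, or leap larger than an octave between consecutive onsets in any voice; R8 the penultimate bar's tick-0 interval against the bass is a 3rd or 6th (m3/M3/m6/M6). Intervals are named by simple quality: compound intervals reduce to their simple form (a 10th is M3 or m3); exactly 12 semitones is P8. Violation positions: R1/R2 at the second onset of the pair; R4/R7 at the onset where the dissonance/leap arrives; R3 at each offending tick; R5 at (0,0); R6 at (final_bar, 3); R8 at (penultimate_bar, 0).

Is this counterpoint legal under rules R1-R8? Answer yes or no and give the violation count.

bar 0: v0=G3 v1=G4 v2=D5 (P5)
bar 1: v0=B3 v1=G4 v2=D5 (m3)
bar 2: v0=C4 v1=C5 v2=D5 (M2)
bar 3: v0=A3 v1=F4 v2=G4 (m7)
bar 4: v0=B3 v1=G4 v2=D5 (m3)
bar 5: v0=A3 v1=F4 v2=C5 (m3)
bar 6: v0=G3 v1=G4 v2=D5 (P5)
  R2 @ bar2.0: B3/G4 m6 -> C4/C5 P8 similar
  R4 @ bar2.0: C4/D5 M2 untreated
  R4 @ bar3.0: A3/G4 m7 untreated
  R2 @ bar4.0: F4/G4 M2 -> G4/D5 P5 similar
  R1 @ bar5.0: G4/D5 P5 -> F4/C5 P5 similar
  R1 @ bar6.0: F4/C5 P5 -> G4/D5 P5 similar

No (6 violations)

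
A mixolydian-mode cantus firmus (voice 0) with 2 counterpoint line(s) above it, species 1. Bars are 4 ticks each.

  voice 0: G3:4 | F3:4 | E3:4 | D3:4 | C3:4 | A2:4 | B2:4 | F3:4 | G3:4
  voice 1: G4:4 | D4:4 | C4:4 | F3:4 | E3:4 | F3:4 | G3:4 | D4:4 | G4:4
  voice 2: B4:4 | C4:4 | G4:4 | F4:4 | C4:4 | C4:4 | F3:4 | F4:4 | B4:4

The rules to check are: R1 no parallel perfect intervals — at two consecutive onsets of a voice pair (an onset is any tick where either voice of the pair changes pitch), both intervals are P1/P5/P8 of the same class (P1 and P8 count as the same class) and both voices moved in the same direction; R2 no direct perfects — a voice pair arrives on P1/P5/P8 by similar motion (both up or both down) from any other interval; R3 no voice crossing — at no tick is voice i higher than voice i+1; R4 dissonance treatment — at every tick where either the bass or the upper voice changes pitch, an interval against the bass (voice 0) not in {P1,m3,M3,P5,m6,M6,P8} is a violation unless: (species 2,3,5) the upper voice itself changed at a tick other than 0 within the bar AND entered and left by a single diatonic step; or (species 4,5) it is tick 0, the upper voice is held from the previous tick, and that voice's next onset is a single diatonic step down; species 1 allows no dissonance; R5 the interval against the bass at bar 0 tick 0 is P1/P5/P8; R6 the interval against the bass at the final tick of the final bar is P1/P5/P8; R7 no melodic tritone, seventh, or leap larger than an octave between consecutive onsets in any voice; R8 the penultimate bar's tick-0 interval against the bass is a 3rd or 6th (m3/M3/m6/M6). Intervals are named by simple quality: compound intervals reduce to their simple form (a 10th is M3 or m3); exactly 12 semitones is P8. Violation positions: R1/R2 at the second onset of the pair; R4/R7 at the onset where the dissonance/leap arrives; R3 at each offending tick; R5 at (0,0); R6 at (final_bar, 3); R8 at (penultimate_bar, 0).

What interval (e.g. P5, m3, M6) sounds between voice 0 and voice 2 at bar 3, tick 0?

voice 0=D3 voice 2=F4 -> m3

m3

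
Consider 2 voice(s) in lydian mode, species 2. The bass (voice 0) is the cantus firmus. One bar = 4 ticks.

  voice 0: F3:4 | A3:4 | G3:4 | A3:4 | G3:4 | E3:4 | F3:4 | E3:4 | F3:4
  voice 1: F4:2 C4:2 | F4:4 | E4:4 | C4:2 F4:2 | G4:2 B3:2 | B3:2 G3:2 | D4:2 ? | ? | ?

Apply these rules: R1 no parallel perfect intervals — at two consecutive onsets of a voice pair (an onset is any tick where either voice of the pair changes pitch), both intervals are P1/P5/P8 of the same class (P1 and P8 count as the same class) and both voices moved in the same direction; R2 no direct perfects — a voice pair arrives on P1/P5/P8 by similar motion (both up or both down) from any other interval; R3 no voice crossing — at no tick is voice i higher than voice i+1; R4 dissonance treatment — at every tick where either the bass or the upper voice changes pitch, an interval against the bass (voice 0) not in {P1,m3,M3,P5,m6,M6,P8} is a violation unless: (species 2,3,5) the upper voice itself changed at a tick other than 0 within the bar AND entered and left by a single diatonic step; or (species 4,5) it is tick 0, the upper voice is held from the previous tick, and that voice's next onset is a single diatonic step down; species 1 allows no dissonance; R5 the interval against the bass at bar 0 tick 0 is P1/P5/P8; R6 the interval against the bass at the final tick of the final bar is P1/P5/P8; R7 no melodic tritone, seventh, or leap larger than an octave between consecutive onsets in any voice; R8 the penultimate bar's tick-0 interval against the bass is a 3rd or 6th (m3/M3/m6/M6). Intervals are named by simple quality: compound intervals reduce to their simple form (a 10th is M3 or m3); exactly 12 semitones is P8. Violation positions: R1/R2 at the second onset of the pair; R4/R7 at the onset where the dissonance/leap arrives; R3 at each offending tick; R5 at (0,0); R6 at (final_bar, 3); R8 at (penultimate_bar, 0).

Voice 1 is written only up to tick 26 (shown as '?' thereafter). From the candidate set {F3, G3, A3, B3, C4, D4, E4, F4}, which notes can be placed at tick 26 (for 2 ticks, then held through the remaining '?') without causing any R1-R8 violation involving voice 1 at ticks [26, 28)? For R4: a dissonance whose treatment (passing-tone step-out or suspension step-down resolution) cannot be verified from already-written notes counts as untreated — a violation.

F3: legal
G3: violates R4
A3: legal
B3: violates R4
C4: legal
D4: legal
E4: violates R4
F4: legal

{A3, C4, D4, F3, F4}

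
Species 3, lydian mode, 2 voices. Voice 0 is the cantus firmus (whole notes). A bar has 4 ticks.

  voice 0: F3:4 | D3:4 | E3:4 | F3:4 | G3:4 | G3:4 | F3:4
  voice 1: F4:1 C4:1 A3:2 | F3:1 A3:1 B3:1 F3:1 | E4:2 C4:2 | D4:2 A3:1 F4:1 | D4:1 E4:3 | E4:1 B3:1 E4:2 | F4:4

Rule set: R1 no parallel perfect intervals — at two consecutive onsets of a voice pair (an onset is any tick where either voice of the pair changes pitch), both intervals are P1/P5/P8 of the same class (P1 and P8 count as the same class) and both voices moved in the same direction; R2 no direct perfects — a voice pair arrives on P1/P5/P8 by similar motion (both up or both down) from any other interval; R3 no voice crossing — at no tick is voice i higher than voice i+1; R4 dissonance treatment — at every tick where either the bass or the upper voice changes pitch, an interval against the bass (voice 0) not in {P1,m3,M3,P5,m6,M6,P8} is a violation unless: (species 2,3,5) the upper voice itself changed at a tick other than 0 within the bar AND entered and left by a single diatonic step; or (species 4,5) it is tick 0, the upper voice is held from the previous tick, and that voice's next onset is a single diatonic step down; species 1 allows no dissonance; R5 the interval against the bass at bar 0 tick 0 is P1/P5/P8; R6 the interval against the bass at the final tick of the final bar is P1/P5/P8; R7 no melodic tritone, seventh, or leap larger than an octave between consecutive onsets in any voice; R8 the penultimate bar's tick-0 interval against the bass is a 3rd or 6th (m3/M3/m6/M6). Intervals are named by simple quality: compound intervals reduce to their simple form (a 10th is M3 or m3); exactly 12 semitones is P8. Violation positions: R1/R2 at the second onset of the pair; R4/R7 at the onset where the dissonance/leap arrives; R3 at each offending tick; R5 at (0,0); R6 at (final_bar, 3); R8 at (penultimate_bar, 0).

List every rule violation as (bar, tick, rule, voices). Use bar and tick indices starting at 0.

bar 0: v0=F3 v1=F4 downbeat P8
bar 1: v0=D3 v1=F3 downbeat m3
bar 2: v0=E3 v1=E4 downbeat P8
bar 3: v0=F3 v1=D4 downbeat M6
bar 4: v0=G3 v1=D4 downbeat P5
bar 5: v0=G3 v1=E4 downbeat M6
bar 6: v0=F3 v1=F4 downbeat P8
  -> R7 @ bar 1 tick 3 v(1,): B3->F3 leap 6st
  -> R2 @ bar 2 tick 0 v(0, 1): D3/F3 m3 -> E3/E4 P8 similar
  -> R7 @ bar 2 tick 0 v(1,): F3->E4 leap 11st

(1, 3, R7, (1,))
(2, 0, R2, (0, 1))
(2, 0, R7, (1,))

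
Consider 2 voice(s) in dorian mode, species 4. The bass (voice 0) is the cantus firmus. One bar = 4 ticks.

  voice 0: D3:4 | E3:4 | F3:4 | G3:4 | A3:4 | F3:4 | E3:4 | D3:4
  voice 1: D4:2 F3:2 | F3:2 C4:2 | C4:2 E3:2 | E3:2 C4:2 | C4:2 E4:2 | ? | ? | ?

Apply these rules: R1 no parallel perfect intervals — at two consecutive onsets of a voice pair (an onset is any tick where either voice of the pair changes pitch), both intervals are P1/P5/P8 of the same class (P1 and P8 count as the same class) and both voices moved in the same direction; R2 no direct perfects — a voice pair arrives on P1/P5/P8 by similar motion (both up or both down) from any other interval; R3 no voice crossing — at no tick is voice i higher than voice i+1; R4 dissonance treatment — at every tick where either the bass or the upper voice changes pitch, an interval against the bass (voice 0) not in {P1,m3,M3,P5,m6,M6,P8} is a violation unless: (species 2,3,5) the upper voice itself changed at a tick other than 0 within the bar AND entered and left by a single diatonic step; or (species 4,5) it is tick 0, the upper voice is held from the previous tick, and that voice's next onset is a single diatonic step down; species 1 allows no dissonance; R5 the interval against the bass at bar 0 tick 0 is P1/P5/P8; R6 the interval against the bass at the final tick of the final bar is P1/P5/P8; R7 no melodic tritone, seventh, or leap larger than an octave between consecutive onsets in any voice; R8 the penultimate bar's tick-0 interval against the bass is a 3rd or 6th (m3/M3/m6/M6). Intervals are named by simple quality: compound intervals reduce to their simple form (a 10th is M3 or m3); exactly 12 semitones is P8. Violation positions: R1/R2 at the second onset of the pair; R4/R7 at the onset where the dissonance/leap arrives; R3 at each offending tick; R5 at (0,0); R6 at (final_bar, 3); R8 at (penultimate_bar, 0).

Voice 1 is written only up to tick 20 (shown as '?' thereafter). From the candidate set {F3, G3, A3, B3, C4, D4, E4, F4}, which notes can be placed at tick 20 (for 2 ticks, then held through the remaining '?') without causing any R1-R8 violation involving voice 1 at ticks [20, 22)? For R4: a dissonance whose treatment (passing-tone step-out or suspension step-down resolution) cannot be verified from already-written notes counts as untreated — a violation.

F3: violates R2,R7
G3: violates R4
A3: legal
B3: violates R4
C4: violates R1
D4: legal
E4: violates R4
F4: legal

{A3, D4, F4}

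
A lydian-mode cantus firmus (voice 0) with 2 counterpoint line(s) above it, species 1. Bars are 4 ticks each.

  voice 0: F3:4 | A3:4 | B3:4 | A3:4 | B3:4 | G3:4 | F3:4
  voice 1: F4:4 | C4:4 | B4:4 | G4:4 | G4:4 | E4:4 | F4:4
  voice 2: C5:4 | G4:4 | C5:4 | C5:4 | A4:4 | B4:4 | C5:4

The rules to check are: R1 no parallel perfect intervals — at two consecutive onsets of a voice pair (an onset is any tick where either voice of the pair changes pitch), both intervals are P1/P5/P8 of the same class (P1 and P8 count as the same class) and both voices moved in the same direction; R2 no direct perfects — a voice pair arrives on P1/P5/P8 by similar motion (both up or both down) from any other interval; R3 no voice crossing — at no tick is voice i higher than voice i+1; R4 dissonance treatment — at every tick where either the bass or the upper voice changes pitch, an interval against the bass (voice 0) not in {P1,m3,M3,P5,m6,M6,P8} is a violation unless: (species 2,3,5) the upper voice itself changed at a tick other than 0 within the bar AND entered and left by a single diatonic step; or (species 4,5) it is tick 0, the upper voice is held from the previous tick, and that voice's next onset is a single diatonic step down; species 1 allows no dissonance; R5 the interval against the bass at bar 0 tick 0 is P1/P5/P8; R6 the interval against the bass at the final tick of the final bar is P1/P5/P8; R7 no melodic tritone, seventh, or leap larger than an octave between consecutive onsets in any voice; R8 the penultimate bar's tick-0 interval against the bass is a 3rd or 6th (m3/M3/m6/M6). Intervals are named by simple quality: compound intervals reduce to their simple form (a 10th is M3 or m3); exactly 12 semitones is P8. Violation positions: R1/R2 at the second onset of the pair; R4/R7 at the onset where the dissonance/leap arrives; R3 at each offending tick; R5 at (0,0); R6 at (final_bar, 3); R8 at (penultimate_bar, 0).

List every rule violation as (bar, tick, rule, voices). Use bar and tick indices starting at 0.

bar 0: v0=F3 v1=F4 v2=C5 downbeat P5
bar 1: v0=A3 v1=C4 v2=G4 downbeat m7
bar 2: v0=B3 v1=B4 v2=C5 downbeat m2
bar 3: v0=A3 v1=G4 v2=C5 downbeat m3
bar 4: v0=B3 v1=G4 v2=A4 downbeat m7
bar 5: v0=G3 v1=E4 v2=B4 downbeat M3
bar 6: v0=F3 v1=F4 v2=C5 downbeat P5
  -> R1 @ bar 1 tick 0 v(1, 2): F4/C5 P5 -> C4/G4 P5 similar
  -> R4 @ bar 1 tick 0 v(0, 2): A3/G4 m7 untreated
  -> R2 @ bar 2 tick 0 v(0, 1): A3/C4 m3 -> B3/B4 P8 similar
  -> R4 @ bar 2 tick 0 v(0, 2): B3/C5 m2 untreated
  -> R7 @ bar 2 tick 0 v(1,): C4->B4 leap 11st
  -> R4 @ bar 3 tick 0 v(0, 1): A3/G4 m7 untreated
  -> R4 @ bar 4 tick 0 v(0, 2): B3/A4 m7 untreated
  -> R1 @ bar 6 tick 0 v(1, 2): E4/B4 P5 -> F4/C5 P5 similar

(1, 0, R1, (1, 2))
(1, 0, R4, (0, 2))
(2, 0, R2, (0, 1))
(2, 0, R4, (0, 2))
(2, 0, R7, (1,))
(3, 0, R4, (0, 1))
(4, 0, R4, (0, 2))
(6, 0, R1, (1, 2))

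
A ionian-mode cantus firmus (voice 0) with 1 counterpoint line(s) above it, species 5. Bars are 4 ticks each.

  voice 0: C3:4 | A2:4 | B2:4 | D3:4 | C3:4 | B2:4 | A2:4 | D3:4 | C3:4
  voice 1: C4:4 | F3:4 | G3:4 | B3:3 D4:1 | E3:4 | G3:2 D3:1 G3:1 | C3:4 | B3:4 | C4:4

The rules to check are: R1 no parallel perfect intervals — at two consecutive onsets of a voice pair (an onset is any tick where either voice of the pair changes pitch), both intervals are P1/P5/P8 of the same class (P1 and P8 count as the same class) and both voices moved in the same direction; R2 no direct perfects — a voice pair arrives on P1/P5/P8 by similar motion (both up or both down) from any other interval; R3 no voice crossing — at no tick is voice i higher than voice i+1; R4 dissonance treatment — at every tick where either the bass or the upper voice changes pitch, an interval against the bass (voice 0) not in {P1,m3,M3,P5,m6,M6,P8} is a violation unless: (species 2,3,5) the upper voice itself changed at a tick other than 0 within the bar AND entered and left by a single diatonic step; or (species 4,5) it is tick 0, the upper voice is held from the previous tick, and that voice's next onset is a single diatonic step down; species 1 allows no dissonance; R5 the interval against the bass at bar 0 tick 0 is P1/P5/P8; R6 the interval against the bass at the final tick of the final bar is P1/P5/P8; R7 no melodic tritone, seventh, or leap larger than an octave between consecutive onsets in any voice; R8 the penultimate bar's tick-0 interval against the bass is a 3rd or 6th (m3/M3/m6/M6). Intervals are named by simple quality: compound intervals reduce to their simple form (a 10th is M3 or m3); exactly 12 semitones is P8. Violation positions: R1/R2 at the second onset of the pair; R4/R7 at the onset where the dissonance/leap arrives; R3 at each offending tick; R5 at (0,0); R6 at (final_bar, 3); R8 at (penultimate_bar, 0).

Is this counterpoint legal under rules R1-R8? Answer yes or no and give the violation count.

bar 0: v0=C3 v1=C4 (P8)
bar 1: v0=A2 v1=F3 (m6)
bar 2: v0=B2 v1=G3 (m6)
bar 3: v0=D3 v1=B3 (M6)
bar 4: v0=C3 v1=E3 (M3)
bar 5: v0=B2 v1=G3 (m6)
bar 6: v0=A2 v1=C3 (m3)
bar 7: v0=D3 v1=B3 (M6)
bar 8: v0=C3 v1=C4 (P8)
  R7 @ bar4.0: D4->E3 leap 10st
  R7 @ bar7.0: C3->B3 leap 11st

No (2 violations)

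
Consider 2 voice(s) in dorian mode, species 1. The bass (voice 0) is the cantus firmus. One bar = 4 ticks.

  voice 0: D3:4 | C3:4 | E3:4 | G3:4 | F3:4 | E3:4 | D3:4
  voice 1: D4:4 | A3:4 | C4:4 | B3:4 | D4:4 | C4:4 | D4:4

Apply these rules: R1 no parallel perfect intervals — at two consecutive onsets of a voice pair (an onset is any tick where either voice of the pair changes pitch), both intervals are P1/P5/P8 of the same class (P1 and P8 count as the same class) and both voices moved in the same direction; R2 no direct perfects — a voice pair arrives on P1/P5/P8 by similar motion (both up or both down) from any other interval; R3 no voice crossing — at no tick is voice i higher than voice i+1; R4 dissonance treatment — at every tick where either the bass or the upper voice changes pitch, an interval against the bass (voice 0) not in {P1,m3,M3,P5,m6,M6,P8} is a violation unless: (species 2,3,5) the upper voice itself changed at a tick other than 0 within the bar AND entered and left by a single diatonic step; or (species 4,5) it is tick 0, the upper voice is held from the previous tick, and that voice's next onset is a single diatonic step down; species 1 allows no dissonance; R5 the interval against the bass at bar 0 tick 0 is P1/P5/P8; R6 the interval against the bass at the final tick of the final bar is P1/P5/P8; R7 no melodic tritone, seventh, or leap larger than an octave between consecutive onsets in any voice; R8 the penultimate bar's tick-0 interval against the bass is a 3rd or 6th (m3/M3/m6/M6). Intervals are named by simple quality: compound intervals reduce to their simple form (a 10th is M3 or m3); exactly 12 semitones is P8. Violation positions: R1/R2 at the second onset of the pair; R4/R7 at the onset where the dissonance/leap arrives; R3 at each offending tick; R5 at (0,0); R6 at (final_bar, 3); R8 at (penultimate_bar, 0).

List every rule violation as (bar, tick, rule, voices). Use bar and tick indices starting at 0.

No violations across 7 bars (D3..D3 vs D4..D4).

bar 0: v0=D3 v1=D4 downbeat P8
bar 1: v0=C3 v1=A3 downbeat M6
bar 2: v0=E3 v1=C4 downbeat m6
bar 3: v0=G3 v1=B3 downbeat M3
bar 4: v0=F3 v1=D4 downbeat M6
bar 5: v0=E3 v1=C4 downbeat m6
bar 6: v0=D3 v1=D4 downbeat P8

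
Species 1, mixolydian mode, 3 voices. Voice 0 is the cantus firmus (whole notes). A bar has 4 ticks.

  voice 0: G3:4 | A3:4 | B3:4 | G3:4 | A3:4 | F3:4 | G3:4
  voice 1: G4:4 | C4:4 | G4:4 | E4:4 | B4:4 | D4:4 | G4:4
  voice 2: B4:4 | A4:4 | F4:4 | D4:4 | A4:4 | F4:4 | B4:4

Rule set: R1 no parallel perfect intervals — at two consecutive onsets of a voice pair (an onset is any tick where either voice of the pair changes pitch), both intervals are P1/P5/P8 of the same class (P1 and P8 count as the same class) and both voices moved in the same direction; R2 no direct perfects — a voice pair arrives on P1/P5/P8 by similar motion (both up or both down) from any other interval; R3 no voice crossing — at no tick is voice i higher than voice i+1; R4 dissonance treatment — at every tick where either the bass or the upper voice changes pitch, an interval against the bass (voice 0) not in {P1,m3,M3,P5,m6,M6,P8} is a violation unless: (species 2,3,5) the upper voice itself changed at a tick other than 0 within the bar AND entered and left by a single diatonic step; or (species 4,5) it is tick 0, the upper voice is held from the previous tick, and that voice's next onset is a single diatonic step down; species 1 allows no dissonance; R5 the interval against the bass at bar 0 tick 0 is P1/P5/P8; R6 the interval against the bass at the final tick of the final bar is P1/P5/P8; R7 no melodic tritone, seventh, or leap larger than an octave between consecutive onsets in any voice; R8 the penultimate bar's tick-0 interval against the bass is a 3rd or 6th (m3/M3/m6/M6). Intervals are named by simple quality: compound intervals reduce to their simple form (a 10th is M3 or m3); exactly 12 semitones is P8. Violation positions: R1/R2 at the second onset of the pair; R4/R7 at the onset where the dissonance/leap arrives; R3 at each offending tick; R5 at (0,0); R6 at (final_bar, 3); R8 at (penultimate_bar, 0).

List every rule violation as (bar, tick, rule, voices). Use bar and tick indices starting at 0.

(0, 0, R5, (0, 2))
(2, 0, R3, (1, 2))
(2, 0, R4, (0, 2))
(2, 1, R3, (1, 2))
(2, 2, R3, (1, 2))
(2, 3, R3, (1, 2))
(3, 0, R2, (0, 2))
(3, 0, R3, (1, 2))
(3, 1, R3, (1, 2))
(3, 2, R3, (1, 2))
(3, 3, R3, (1, 2))
(4, 0, R2, (0, 2))
(4, 0, R3, (1, 2))
(4, 0, R4, (0, 1))
(4, 1, R3, (1, 2))
(4, 2, R3, (1, 2))
(4, 3, R3, (1, 2))
(5, 0, R1, (0, 2))
(5, 0, R8, (0, 2))
(6, 0, R2, (0, 1))
(6, 0, R7, (2,))
(6, 3, R6, (0, 2))

bar 0: v0=G3 v1=G4 v2=B4 downbeat M3
bar 1: v0=A3 v1=C4 v2=A4 downbeat P8
bar 2: v0=B3 v1=G4 v2=F4 downbeat TT
bar 3: v0=G3 v1=E4 v2=D4 downbeat P5
bar 4: v0=A3 v1=B4 v2=A4 downbeat P8
bar 5: v0=F3 v1=D4 v2=F4 downbeat P8
bar 6: v0=G3 v1=G4 v2=B4 downbeat M3
  -> R5 @ bar 0 tick 0 v(0, 2): opens on M3
  -> R3 @ bar 2 tick 0 v(1, 2): G4 above F4
  -> R4 @ bar 2 tick 0 v(0, 2): B3/F4 TT untreated
  -> R3 @ bar 2 tick 1 v(1, 2): G4 above F4
  -> R3 @ bar 2 tick 2 v(1, 2): G4 above F4
  -> R3 @ bar 2 tick 3 v(1, 2): G4 above F4
  -> R2 @ bar 3 tick 0 v(0, 2): B3/F4 TT -> G3/D4 P5 similar
  -> R3 @ bar 3 tick 0 v(1, 2): E4 above D4
  -> R3 @ bar 3 tick 1 v(1, 2): E4 above D4
  -> R3 @ bar 3 tick 2 v(1, 2): E4 above D4
  -> R3 @ bar 3 tick 3 v(1, 2): E4 above D4
  -> R2 @ bar 4 tick 0 v(0, 2): G3/D4 P5 -> A3/A4 P8 similar
  -> R3 @ bar 4 tick 0 v(1, 2): B4 above A4
  -> R4 @ bar 4 tick 0 v(0, 1): A3/B4 M2 untreated
  -> R3 @ bar 4 tick 1 v(1, 2): B4 above A4
  -> R3 @ bar 4 tick 2 v(1, 2): B4 above A4
  -> R3 @ bar 4 tick 3 v(1, 2): B4 above A4
  -> R1 @ bar 5 tick 0 v(0, 2): A3/A4 P8 -> F3/F4 P8 similar
  -> R8 @ bar 5 tick 0 v(0, 2): penult P8 not 3rd/6th
  -> R2 @ bar 6 tick 0 v(0, 1): F3/D4 M6 -> G3/G4 P8 similar
  -> R7 @ bar 6 tick 0 v(2,): F4->B4 leap 6st
  -> R6 @ bar 6 tick 3 v(0, 2): closes on M3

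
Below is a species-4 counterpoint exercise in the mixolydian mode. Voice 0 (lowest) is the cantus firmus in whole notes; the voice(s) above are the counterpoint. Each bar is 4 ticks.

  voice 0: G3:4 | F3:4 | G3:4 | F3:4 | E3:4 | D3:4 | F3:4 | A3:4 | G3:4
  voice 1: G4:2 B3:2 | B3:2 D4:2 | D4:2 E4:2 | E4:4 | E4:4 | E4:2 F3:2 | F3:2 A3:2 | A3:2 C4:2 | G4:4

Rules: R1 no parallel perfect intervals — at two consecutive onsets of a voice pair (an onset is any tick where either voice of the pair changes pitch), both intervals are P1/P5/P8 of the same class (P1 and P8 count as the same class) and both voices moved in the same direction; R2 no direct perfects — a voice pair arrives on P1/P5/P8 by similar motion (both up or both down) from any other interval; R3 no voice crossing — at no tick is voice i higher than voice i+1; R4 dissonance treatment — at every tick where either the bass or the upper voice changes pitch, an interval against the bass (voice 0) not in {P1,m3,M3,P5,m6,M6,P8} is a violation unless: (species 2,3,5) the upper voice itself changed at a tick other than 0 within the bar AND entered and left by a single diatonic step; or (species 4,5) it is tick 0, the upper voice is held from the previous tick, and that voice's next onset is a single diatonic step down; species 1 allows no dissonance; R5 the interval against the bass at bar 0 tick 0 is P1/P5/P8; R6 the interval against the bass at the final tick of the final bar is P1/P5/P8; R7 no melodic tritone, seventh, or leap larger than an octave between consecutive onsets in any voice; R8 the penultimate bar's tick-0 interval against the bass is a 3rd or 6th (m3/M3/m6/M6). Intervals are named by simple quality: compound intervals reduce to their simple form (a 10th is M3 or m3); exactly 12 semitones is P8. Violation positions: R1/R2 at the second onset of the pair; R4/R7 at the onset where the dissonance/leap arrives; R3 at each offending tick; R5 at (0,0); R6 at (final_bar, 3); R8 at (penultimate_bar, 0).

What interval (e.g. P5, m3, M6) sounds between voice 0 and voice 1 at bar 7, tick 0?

P1

voice 0=A3 voice 1=A3 -> P1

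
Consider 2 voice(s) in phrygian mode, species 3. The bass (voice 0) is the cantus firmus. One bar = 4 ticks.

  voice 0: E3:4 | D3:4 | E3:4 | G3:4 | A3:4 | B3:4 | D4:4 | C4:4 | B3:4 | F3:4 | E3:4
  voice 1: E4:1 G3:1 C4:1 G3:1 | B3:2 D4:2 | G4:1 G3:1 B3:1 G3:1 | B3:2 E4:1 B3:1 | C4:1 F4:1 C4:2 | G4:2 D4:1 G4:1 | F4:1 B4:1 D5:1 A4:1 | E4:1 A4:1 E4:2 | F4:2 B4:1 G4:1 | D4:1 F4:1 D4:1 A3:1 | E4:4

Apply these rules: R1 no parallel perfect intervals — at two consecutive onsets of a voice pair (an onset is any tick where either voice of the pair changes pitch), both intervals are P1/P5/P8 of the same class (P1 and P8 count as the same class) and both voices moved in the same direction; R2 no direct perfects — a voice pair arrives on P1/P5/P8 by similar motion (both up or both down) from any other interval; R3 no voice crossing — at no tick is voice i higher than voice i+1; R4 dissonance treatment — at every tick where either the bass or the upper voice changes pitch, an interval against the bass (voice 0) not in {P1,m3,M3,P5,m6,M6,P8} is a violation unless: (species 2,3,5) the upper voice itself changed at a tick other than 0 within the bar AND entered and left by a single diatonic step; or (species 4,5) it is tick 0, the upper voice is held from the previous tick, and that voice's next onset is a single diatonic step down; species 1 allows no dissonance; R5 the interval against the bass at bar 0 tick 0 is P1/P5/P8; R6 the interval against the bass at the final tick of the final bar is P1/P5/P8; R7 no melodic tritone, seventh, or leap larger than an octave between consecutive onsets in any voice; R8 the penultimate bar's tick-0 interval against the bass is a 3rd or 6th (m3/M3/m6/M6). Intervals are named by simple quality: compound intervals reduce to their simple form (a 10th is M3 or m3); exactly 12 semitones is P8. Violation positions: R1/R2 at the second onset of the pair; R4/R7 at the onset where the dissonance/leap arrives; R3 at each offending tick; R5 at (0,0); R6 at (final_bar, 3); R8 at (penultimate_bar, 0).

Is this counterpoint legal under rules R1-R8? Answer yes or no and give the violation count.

No (4 violations)

bar 0: v0=E3 v1=E4 (P8)
bar 1: v0=D3 v1=B3 (M6)
bar 2: v0=E3 v1=G4 (m3)
bar 3: v0=G3 v1=B3 (M3)
bar 4: v0=A3 v1=C4 (m3)
bar 5: v0=B3 v1=G4 (m6)
bar 6: v0=D4 v1=F4 (m3)
bar 7: v0=C4 v1=E4 (M3)
bar 8: v0=B3 v1=F4 (TT)
bar 9: v0=F3 v1=D4 (M6)
bar 10: v0=E3 v1=E4 (P8)
  R7 @ bar6.1: F4->B4 leap 6st
  R4 @ bar8.0: B3/F4 TT untreated
  R7 @ bar8.2: F4->B4 leap 6st
  R7 @ bar9.0: B3->F3 leap 6st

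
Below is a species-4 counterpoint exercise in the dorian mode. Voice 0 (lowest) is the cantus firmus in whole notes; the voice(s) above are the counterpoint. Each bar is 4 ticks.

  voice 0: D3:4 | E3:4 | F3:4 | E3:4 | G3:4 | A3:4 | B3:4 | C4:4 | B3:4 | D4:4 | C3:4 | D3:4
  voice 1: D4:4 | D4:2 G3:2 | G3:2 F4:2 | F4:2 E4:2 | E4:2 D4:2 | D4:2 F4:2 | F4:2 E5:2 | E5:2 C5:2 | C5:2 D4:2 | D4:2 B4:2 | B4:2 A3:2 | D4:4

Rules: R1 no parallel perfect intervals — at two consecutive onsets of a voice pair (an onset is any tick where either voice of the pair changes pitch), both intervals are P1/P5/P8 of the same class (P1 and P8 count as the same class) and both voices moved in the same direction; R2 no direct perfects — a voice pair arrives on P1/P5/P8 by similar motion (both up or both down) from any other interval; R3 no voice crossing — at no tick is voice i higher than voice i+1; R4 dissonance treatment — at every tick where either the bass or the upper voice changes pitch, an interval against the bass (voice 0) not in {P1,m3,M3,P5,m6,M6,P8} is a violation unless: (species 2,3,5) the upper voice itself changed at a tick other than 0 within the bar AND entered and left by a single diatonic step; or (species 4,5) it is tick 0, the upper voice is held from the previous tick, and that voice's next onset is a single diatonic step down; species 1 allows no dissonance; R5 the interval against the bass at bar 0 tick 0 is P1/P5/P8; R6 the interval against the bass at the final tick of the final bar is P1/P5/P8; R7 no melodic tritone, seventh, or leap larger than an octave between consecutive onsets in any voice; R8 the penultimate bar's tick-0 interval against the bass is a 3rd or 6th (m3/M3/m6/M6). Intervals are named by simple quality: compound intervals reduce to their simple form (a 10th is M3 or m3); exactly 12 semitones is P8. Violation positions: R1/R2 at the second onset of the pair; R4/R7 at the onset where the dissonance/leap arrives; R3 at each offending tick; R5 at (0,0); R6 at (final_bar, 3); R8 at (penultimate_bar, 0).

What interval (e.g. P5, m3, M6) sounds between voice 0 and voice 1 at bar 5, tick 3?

m6

voice 0=A3 voice 1=F4 -> m6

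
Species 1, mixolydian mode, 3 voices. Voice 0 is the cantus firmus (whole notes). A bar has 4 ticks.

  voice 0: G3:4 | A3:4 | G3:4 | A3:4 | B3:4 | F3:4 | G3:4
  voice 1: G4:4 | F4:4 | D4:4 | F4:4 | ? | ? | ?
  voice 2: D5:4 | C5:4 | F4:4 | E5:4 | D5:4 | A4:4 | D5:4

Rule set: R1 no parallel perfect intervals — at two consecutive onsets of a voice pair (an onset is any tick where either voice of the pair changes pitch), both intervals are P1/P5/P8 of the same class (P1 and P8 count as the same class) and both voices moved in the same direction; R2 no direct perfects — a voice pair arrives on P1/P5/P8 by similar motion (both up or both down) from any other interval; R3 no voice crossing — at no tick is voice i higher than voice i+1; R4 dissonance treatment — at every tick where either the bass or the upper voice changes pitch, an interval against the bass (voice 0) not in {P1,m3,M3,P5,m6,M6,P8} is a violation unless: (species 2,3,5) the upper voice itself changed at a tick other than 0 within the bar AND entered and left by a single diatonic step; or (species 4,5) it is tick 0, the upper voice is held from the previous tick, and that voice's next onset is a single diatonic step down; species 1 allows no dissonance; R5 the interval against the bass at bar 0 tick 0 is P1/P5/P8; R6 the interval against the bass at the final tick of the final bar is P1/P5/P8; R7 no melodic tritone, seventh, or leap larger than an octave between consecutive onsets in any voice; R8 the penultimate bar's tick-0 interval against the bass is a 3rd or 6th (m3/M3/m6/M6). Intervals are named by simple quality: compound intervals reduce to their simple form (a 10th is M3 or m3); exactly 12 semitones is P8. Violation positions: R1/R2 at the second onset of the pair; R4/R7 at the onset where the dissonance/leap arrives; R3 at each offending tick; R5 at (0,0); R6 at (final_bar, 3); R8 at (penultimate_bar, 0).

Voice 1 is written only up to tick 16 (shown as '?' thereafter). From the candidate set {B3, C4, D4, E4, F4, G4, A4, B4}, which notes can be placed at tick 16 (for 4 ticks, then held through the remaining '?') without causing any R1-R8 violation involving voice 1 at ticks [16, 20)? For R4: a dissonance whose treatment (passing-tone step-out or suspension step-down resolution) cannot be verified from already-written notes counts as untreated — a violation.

{G4}

B3: violates R7
C4: violates R4
D4: violates R2
E4: violates R4
F4: violates R4
G4: legal
A4: violates R4
B4: violates R2,R7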